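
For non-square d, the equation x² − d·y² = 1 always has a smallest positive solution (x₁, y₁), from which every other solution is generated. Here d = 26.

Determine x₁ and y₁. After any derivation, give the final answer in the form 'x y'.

51 10

√26 → a₀=5, period (10); ℓ=1 odd so k=1
step 0: (5, 1)  from 5·(1,0) + (0,1)
step 1: (51, 10)  from 10·(5,1) + (1,0)
fundamental: x₁=51, y₁=10  (since 2601 − 26·100 = 1)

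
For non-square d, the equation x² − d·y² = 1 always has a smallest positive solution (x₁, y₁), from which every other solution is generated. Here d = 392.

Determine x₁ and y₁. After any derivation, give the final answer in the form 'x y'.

99 5

√392 → a₀=19, period (1,3,1,38); ℓ=4 even so k=3
i=0: a=19 ⇒ p=19, q=1
…
i=2: a=3 ⇒ p=79, q=4
i=3: a=1 ⇒ p=99, q=5
→ (99, 5).  Check: 99²=9801, 392·5²=9800, difference 1.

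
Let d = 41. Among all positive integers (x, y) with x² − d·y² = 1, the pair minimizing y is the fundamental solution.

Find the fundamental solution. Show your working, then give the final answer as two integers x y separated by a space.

2049 320

√41 = [6; 2,2,12, …], period ℓ=3 (odd) → k=5
step 0: (6, 1)  from 6·(1,0) + (0,1)
…
step 3: (397, 62)  from 12·(32,5) + (13,2)
step 4: (826, 129)  from 2·(397,62) + (32,5)
step 5: (2049, 320)  from 2·(826,129) + (397,62)
fundamental: x₁=2049, y₁=320  (since 4198401 − 41·102400 = 1)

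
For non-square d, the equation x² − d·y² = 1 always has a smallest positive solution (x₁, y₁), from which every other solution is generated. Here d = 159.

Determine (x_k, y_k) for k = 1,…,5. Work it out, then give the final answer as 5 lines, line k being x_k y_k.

√159 → a₀=12, period (1,1,1,1,3,1,1,1,1,24); ℓ=10 even so k=9
i=0: a=12 ⇒ p=12, q=1
…
i=3: a=1 ⇒ p=38, q=3
…
i=6: a=1 ⇒ p=290, q=23
…
i=8: a=1 ⇒ p=807, q=64
i=9: a=1 ⇒ p=1324, q=105
→ (1324, 105).  Check: 1324²=1752976, 159·105²=1752975, difference 1.
n=2: (1324,105)∘(1324,105) = (1324·1324+159·105·105, 1324·105+105·1324) = (3505951,278040)
n=3: (3505951,278040)∘(1324,105) = (1324·3505951+159·105·278040, 1324·278040+105·3505951) = (9283756924,736249815)
n=4: (9283756924,736249815)∘(1324,105) = (1324·9283756924+159·105·736249815, 1324·736249815+105·9283756924) = (24583384828801,1949589232080)
n=5: (24583384828801,1949589232080)∘(1324,105) = (1324·24583384828801+159·105·1949589232080, 1324·1949589232080+105·24583384828801) = (65096793742908124,5162511550298025)

1324 105
3505951 278040
9283756924 736249815
24583384828801 1949589232080
65096793742908124 5162511550298025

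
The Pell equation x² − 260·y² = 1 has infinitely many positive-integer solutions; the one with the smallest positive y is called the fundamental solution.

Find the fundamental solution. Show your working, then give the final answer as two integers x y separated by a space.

√260 = [16; 8,32, …], period ℓ=2 (even) → k=1
a_0=16:  p_0=16·1+0=16,  q_0=16·0+1=1
a_1=8:  p_1=8·16+1=129,  q_1=8·1+0=8
→ (129, 8).  Check: 129²=16641, 260·8²=16640, difference 1.

129 8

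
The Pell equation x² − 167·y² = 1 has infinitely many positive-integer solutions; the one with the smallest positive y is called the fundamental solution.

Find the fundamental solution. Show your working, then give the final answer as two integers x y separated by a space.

168 13

√167 = [12; 1,11,1,24, …], period ℓ=4 (even) → k=3
step 0: (12, 1)  from 12·(1,0) + (0,1)
…
step 2: (155, 12)  from 11·(13,1) + (12,1)
step 3: (168, 13)  from 1·(155,12) + (13,1)
fundamental: x₁=168, y₁=13  (since 28224 − 167·169 = 1)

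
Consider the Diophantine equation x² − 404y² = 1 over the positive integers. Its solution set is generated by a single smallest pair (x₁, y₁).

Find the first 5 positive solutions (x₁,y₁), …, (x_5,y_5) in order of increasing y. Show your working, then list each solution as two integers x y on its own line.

201 10
80801 4020
32481801 1616030
13057603201 649640040
5249124005001 261153680050

d=404: √d = [20; 10,40] (ℓ=2, even), read p_1/q_1
i=0: a=20 ⇒ p=20, q=1
i=1: a=10 ⇒ p=201, q=10
(x₁, y₁) = (201, 10);  201² − 404·10² = 1 ✓
(201+10√404)^2 = 80801 + 4020√404
(201+10√404)^3 = 32481801 + 1616030√404
(201+10√404)^4 = 13057603201 + 649640040√404
(201+10√404)^5 = 5249124005001 + 261153680050√404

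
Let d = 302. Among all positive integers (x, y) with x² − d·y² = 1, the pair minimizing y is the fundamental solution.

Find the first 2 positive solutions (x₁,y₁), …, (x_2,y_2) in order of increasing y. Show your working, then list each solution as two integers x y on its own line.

4276623 246092
36579008568257 2104885414632

[17; 2,1,1,1,4,…,1,2,34] for √302; ℓ=16 ⇒ convergent index 15
step 0: (17, 1)  from 17·(1,0) + (0,1)
…
step 3: (87, 5)  from 1·(52,3) + (35,2)
step 4: (139, 8)  from 1·(87,5) + (52,3)
step 5: (643, 37)  from 4·(139,8) + (87,5)
…
step 8: (34513, 1986)  from 16·(2068,119) + (1425,82)
…
step 10: (107675, 6196)  from 2·(36581,2105) + (34513,1986)
step 11: (467281, 26889)  from 4·(107675,6196) + (36581,2105)
…
step 14: (1617193, 93059)  from 1·(1042237,59974) + (574956,33085)
step 15: (4276623, 246092)  from 2·(1617193,93059) + (1042237,59974)
fundamental: x₁=4276623, y₁=246092  (since 18289504284129 − 302·60561272464 = 1)
(4276623+246092√302)^2 = 36579008568257 + 2104885414632√302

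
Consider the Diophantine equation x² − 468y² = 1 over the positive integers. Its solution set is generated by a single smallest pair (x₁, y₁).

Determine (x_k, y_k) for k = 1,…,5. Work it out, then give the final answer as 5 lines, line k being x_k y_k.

649 30
842401 38940
1093435849 50544090
1419278889601 65606189880
1842222905266249 85156783920150

[21; 1,1,1,2,1,1,1,42] for √468; ℓ=8 ⇒ convergent index 7
a_0=21:  p_0=21·1+0=21,  q_0=21·0+1=1
…
a_3=1:  p_3=1·43+22=65,  q_3=1·2+1=3
a_4=2:  p_4=2·65+43=173,  q_4=2·3+2=8
a_5=1:  p_5=1·173+65=238,  q_5=1·8+3=11
a_6=1:  p_6=1·238+173=411,  q_6=1·11+8=19
a_7=1:  p_7=1·411+238=649,  q_7=1·19+11=30
→ (649, 30).  Check: 649²=421201, 468·30²=421200, difference 1.
(x_2, y_2) = (649·649 + 468·30·30, 649·30 + 30·649) = (842401, 38940)
(x_3, y_3) = (649·842401 + 468·30·38940, 649·38940 + 30·842401) = (1093435849, 50544090)
(x_4, y_4) = (649·1093435849 + 468·30·50544090, 649·50544090 + 30·1093435849) = (1419278889601, 65606189880)
(x_5, y_5) = (649·1419278889601 + 468·30·65606189880, 649·65606189880 + 30·1419278889601) = (1842222905266249, 85156783920150)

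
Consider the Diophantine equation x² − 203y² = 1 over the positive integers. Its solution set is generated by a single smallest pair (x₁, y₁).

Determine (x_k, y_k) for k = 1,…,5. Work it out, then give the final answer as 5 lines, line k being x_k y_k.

d=203: √d = [14; 4,28] (ℓ=2, even), read p_1/q_1
step 0: (14, 1)  from 14·(1,0) + (0,1)
step 1: (57, 4)  from 4·(14,1) + (1,0)
→ (57, 4).  Check: 57²=3249, 203·4²=3248, difference 1.
(57+4√203)^2 = 6497 + 456√203
(57+4√203)^3 = 740601 + 51980√203
(57+4√203)^4 = 84422017 + 5925264√203
(57+4√203)^5 = 9623369337 + 675428116√203

57 4
6497 456
740601 51980
84422017 5925264
9623369337 675428116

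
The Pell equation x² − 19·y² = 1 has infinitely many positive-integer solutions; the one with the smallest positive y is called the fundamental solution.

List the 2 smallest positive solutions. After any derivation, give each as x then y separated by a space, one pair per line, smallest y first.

170 39
57799 13260

d=19: √d = [4; 2,1,3,1,2,8] (ℓ=6, even), read p_5/q_5
a_0=4:  p_0=4·1+0=4,  q_0=4·0+1=1
…
a_4=1:  p_4=1·48+13=61,  q_4=1·11+3=14
a_5=2:  p_5=2·61+48=170,  q_5=2·14+11=39
(x₁, y₁) = (170, 39);  170² − 19·39² = 1 ✓
k=2:  x_2 = 170·170+19·39·39 = 57799,  y_2 = 170·39+39·170 = 13260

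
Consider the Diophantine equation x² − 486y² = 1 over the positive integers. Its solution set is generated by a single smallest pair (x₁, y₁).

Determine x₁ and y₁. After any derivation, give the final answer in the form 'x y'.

[22; 22,44] for √486; ℓ=2 ⇒ convergent index 1
i=0: a=22 ⇒ p=22, q=1
i=1: a=22 ⇒ p=485, q=22
→ (485, 22).  Check: 485²=235225, 486·22²=235224, difference 1.

485 22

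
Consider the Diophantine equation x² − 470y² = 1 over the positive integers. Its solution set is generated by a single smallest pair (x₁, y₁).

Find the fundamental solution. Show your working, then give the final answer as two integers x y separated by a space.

√470 = [21; 1,2,8,2,1,42, …], period ℓ=6 (even) → k=5
step 0: (21, 1)  from 21·(1,0) + (0,1)
step 1: (22, 1)  from 1·(21,1) + (1,0)
step 2: (65, 3)  from 2·(22,1) + (21,1)
step 3: (542, 25)  from 8·(65,3) + (22,1)
step 4: (1149, 53)  from 2·(542,25) + (65,3)
step 5: (1691, 78)  from 1·(1149,53) + (542,25)
fundamental: x₁=1691, y₁=78  (since 2859481 − 470·6084 = 1)

1691 78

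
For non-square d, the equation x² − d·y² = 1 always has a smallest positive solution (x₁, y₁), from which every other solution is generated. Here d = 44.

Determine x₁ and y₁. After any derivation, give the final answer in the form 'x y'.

199 30

√44 → a₀=6, period (1,1,1,2,1,1,1,12); ℓ=8 even so k=7
step 0: (6, 1)  from 6·(1,0) + (0,1)
…
step 2: (13, 2)  from 1·(7,1) + (6,1)
step 3: (20, 3)  from 1·(13,2) + (7,1)
…
step 6: (126, 19)  from 1·(73,11) + (53,8)
step 7: (199, 30)  from 1·(126,19) + (73,11)
→ (199, 30).  Check: 199²=39601, 44·30²=39600, difference 1.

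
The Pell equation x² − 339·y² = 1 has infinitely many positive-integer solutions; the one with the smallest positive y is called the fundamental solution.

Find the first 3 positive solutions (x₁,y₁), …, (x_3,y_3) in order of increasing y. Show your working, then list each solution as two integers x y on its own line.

97970 5321
19196241799 1042596740
3761311617998090 204286405230279

[18; 2,2,2,1,17,1,2,2,2,36] for √339; ℓ=10 ⇒ convergent index 9
k=0  a_k=18  p_k/q_k = 18/1
k=1  a_k=2  p_k/q_k = 37/2
k=2  a_k=2  p_k/q_k = 92/5
…
k=5  a_k=17  p_k/q_k = 5542/301
k=6  a_k=1  p_k/q_k = 5855/318
k=7  a_k=2  p_k/q_k = 17252/937
k=8  a_k=2  p_k/q_k = 40359/2192
k=9  a_k=2  p_k/q_k = 97970/5321
fundamental: x₁=97970, y₁=5321  (since 9598120900 − 339·28313041 = 1)
k=2:  x_2 = 97970·97970+339·5321·5321 = 19196241799,  y_2 = 97970·5321+5321·97970 = 1042596740
k=3:  x_3 = 97970·19196241799+339·5321·1042596740 = 3761311617998090,  y_3 = 97970·1042596740+5321·19196241799 = 204286405230279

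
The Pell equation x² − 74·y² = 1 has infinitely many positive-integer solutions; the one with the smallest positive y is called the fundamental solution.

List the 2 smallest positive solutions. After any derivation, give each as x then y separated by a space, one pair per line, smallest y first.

√74 → a₀=8, period (1,1,1,1,16); ℓ=5 odd so k=9
i=0: a=8 ⇒ p=8, q=1
i=1: a=1 ⇒ p=9, q=1
…
i=3: a=1 ⇒ p=26, q=3
i=4: a=1 ⇒ p=43, q=5
i=5: a=16 ⇒ p=714, q=83
i=6: a=1 ⇒ p=757, q=88
…
i=8: a=1 ⇒ p=2228, q=259
i=9: a=1 ⇒ p=3699, q=430
(x₁, y₁) = (3699, 430);  3699² − 74·430² = 1 ✓
n=2: (3699,430)∘(3699,430) = (3699·3699+74·430·430, 3699·430+430·3699) = (27365201,3181140)

3699 430
27365201 3181140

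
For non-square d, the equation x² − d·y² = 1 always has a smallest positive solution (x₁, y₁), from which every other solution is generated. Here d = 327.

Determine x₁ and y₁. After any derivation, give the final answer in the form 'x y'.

217 12

√327 → a₀=18, period (12,36); ℓ=2 even so k=1
step 0: (18, 1)  from 18·(1,0) + (0,1)
step 1: (217, 12)  from 12·(18,1) + (1,0)
fundamental: x₁=217, y₁=12  (since 47089 − 327·144 = 1)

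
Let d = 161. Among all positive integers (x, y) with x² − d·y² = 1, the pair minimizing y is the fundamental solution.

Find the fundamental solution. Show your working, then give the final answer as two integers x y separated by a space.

11775 928

√161 → a₀=12, period (1,2,4,1,2,1,4,2,1,24); ℓ=10 even so k=9
k=0  a_k=12  p_k/q_k = 12/1
…
k=8  a_k=2  p_k/q_k = 8108/639
k=9  a_k=1  p_k/q_k = 11775/928
fundamental: x₁=11775, y₁=928  (since 138650625 − 161·861184 = 1)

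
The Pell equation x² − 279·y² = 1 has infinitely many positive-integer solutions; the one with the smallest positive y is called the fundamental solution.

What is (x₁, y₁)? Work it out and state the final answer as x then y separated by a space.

1520 91

√279 = [16; 1,2,2,1,2,2,1,32, …], period ℓ=8 (even) → k=7
step 0: (16, 1)  from 16·(1,0) + (0,1)
step 1: (17, 1)  from 1·(16,1) + (1,0)
step 2: (50, 3)  from 2·(17,1) + (16,1)
step 3: (117, 7)  from 2·(50,3) + (17,1)
…
step 5: (451, 27)  from 2·(167,10) + (117,7)
step 6: (1069, 64)  from 2·(451,27) + (167,10)
step 7: (1520, 91)  from 1·(1069,64) + (451,27)
(x₁, y₁) = (1520, 91);  1520² − 279·91² = 1 ✓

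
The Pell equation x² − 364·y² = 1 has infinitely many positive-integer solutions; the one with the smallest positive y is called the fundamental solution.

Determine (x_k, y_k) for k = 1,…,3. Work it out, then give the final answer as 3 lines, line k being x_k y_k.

d=364: √d = [19; 12,1,2,3,1,8,1,3,2,1,12,38] (ℓ=12, even), read p_11/q_11
k=0  a_k=19  p_k/q_k = 19/1
k=1  a_k=12  p_k/q_k = 229/12
k=2  a_k=1  p_k/q_k = 248/13
k=3  a_k=2  p_k/q_k = 725/38
…
k=5  a_k=1  p_k/q_k = 3148/165
k=6  a_k=8  p_k/q_k = 27607/1447
k=7  a_k=1  p_k/q_k = 30755/1612
k=8  a_k=3  p_k/q_k = 119872/6283
…
k=10  a_k=1  p_k/q_k = 390371/20461
k=11  a_k=12  p_k/q_k = 4954951/259710
→ (4954951, 259710).  Check: 4954951²=24551539412401, 364·259710²=24551539412400, difference 1.
(x_2, y_2) = (4954951·4954951 + 364·259710·259710, 4954951·259710 + 259710·4954951) = (49103078824801, 2573700648420)
(x_3, y_3) = (4954951·49103078824801 + 364·259710·2573700648420, 4954951·2573700648420 + 259710·49103078824801) = (486606699052048124551, 25505121203178395130)

4954951 259710
49103078824801 2573700648420
486606699052048124551 25505121203178395130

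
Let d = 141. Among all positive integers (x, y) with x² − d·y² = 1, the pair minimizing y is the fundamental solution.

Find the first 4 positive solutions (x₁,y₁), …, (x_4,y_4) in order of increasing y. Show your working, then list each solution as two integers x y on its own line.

95 8
18049 1520
3429215 288792
651532801 54868960

√141 = [11; 1,6,1,22, …], period ℓ=4 (even) → k=3
step 0: (11, 1)  from 11·(1,0) + (0,1)
step 1: (12, 1)  from 1·(11,1) + (1,0)
step 2: (83, 7)  from 6·(12,1) + (11,1)
step 3: (95, 8)  from 1·(83,7) + (12,1)
fundamental: x₁=95, y₁=8  (since 9025 − 141·64 = 1)
(95+8√141)^2 = 18049 + 1520√141
(95+8√141)^3 = 3429215 + 288792√141
(95+8√141)^4 = 651532801 + 54868960√141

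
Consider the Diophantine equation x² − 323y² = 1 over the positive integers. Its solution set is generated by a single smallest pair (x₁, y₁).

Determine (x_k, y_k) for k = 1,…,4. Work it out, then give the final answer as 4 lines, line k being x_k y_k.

√323 = [17; 1,34, …], period ℓ=2 (even) → k=1
step 0: (17, 1)  from 17·(1,0) + (0,1)
step 1: (18, 1)  from 1·(17,1) + (1,0)
(x₁, y₁) = (18, 1);  18² − 323·1² = 1 ✓
k=2:  x_2 = 18·18+323·1·1 = 647,  y_2 = 18·1+1·18 = 36
k=3:  x_3 = 18·647+323·1·36 = 23274,  y_3 = 18·36+1·647 = 1295
k=4:  x_4 = 18·23274+323·1·1295 = 837217,  y_4 = 18·1295+1·23274 = 46584

18 1
647 36
23274 1295
837217 46584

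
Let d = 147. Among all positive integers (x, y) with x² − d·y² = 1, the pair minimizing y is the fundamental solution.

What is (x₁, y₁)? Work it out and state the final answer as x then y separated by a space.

[12; 8,24] for √147; ℓ=2 ⇒ convergent index 1
a_0=12:  p_0=12·1+0=12,  q_0=12·0+1=1
a_1=8:  p_1=8·12+1=97,  q_1=8·1+0=8
(x₁, y₁) = (97, 8);  97² − 147·8² = 1 ✓

97 8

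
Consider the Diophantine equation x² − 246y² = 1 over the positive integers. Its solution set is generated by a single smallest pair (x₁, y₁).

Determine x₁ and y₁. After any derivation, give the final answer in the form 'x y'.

√246 = [15; 1,2,5,1,14,1,5,2,1,30, …], period ℓ=10 (even) → k=9
step 0: (15, 1)  from 15·(1,0) + (0,1)
step 1: (16, 1)  from 1·(15,1) + (1,0)
…
step 8: (60777, 3875)  from 2·(28028,1787) + (4721,301)
step 9: (88805, 5662)  from 1·(60777,3875) + (28028,1787)
fundamental: x₁=88805, y₁=5662  (since 7886328025 − 246·32058244 = 1)

88805 5662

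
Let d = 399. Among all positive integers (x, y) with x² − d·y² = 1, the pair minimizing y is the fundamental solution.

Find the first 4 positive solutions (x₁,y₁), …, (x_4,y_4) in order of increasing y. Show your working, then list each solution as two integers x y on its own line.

√399 → a₀=19, period (1,38); ℓ=2 even so k=1
step 0: (19, 1)  from 19·(1,0) + (0,1)
step 1: (20, 1)  from 1·(19,1) + (1,0)
(x₁, y₁) = (20, 1);  20² − 399·1² = 1 ✓
(20+1√399)^2 = 799 + 40√399
(20+1√399)^3 = 31940 + 1599√399
(20+1√399)^4 = 1276801 + 63920√399

20 1
799 40
31940 1599
1276801 63920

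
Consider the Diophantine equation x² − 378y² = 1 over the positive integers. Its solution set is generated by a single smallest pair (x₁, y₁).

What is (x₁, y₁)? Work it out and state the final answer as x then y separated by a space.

8749 450

√378 = [19; 2,3,1,4,1,3,2,38, …], period ℓ=8 (even) → k=7
a_0=19:  p_0=19·1+0=19,  q_0=19·0+1=1
a_1=2:  p_1=2·19+1=39,  q_1=2·1+0=2
a_2=3:  p_2=3·39+19=136,  q_2=3·2+1=7
a_3=1:  p_3=1·136+39=175,  q_3=1·7+2=9
a_4=4:  p_4=4·175+136=836,  q_4=4·9+7=43
a_5=1:  p_5=1·836+175=1011,  q_5=1·43+9=52
a_6=3:  p_6=3·1011+836=3869,  q_6=3·52+43=199
a_7=2:  p_7=2·3869+1011=8749,  q_7=2·199+52=450
→ (8749, 450).  Check: 8749²=76545001, 378·450²=76545000, difference 1.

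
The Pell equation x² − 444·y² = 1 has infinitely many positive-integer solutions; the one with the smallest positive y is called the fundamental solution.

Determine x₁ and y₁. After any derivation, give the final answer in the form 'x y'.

295 14

√444 → a₀=21, period (14,42); ℓ=2 even so k=1
a_0=21:  p_0=21·1+0=21,  q_0=21·0+1=1
a_1=14:  p_1=14·21+1=295,  q_1=14·1+0=14
fundamental: x₁=295, y₁=14  (since 87025 − 444·196 = 1)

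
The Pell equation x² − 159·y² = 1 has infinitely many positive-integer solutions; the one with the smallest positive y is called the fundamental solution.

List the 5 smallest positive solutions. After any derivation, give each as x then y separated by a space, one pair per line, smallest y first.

1324 105
3505951 278040
9283756924 736249815
24583384828801 1949589232080
65096793742908124 5162511550298025

√159 → a₀=12, period (1,1,1,1,3,1,1,1,1,24); ℓ=10 even so k=9
step 0: (12, 1)  from 12·(1,0) + (0,1)
…
step 6: (290, 23)  from 1·(227,18) + (63,5)
step 7: (517, 41)  from 1·(290,23) + (227,18)
step 8: (807, 64)  from 1·(517,41) + (290,23)
step 9: (1324, 105)  from 1·(807,64) + (517,41)
→ (1324, 105).  Check: 1324²=1752976, 159·105²=1752975, difference 1.
(x_2, y_2) = (1324·1324 + 159·105·105, 1324·105 + 105·1324) = (3505951, 278040)
(x_3, y_3) = (1324·3505951 + 159·105·278040, 1324·278040 + 105·3505951) = (9283756924, 736249815)
(x_4, y_4) = (1324·9283756924 + 159·105·736249815, 1324·736249815 + 105·9283756924) = (24583384828801, 1949589232080)
(x_5, y_5) = (1324·24583384828801 + 159·105·1949589232080, 1324·1949589232080 + 105·24583384828801) = (65096793742908124, 5162511550298025)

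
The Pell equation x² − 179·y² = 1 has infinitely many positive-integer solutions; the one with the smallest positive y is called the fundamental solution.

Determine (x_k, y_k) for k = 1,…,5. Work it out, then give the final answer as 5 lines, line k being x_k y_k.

4190210 313191
35115719688199 2624672120220
294284479589372473370 21995854729733779209
2466227538440333747559727201 184334500894152933286567560
20668022587695847460244899657331050 1544800537983355129318686777395991

√179 = [13; 2,1,1,1,3,…,1,2,26, …], period ℓ=14 (even) → k=13
step 0: (13, 1)  from 13·(1,0) + (0,1)
…
step 3: (67, 5)  from 1·(40,3) + (27,2)
…
step 6: (2047, 153)  from 5·(388,29) + (107,8)
…
step 9: (438125, 32747)  from 3·(137042,10243) + (26999,2018)
…
step 12: (1588459, 118727)  from 1·(1013292,75737) + (575167,42990)
step 13: (4190210, 313191)  from 2·(1588459,118727) + (1013292,75737)
(x₁, y₁) = (4190210, 313191);  4190210² − 179·313191² = 1 ✓
(x_2, y_2) = (4190210·4190210 + 179·313191·313191, 4190210·313191 + 313191·4190210) = (35115719688199, 2624672120220)
(x_3, y_3) = (4190210·35115719688199 + 179·313191·2624672120220, 4190210·2624672120220 + 313191·35115719688199) = (294284479589372473370, 21995854729733779209)
(x_4, y_4) = (4190210·294284479589372473370 + 179·313191·21995854729733779209, 4190210·21995854729733779209 + 313191·294284479589372473370) = (2466227538440333747559727201, 184334500894152933286567560)
(x_5, y_5) = (4190210·2466227538440333747559727201 + 179·313191·184334500894152933286567560, 4190210·184334500894152933286567560 + 313191·2466227538440333747559727201) = (20668022587695847460244899657331050, 1544800537983355129318686777395991)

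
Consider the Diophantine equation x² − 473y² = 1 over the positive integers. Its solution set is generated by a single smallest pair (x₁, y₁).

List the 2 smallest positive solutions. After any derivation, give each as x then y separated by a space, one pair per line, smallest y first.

d=473: √d = [21; 1,2,1,42] (ℓ=4, even), read p_3/q_3
a_0=21:  p_0=21·1+0=21,  q_0=21·0+1=1
a_1=1:  p_1=1·21+1=22,  q_1=1·1+0=1
a_2=2:  p_2=2·22+21=65,  q_2=2·1+1=3
a_3=1:  p_3=1·65+22=87,  q_3=1·3+1=4
(x₁, y₁) = (87, 4);  87² − 473·4² = 1 ✓
n=2: (87,4)∘(87,4) = (87·87+473·4·4, 87·4+4·87) = (15137,696)

87 4
15137 696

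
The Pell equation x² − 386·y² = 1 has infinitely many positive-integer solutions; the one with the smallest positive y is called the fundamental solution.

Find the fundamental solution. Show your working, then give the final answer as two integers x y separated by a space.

111555 5678

√386 = [19; 1,1,1,4,1,18,1,4,1,1,1,38, …], period ℓ=12 (even) → k=11
step 0: (19, 1)  from 19·(1,0) + (0,1)
step 1: (20, 1)  from 1·(19,1) + (1,0)
…
step 4: (275, 14)  from 4·(59,3) + (39,2)
step 5: (334, 17)  from 1·(275,14) + (59,3)
…
step 9: (39392, 2005)  from 1·(32771,1668) + (6621,337)
step 10: (72163, 3673)  from 1·(39392,2005) + (32771,1668)
step 11: (111555, 5678)  from 1·(72163,3673) + (39392,2005)
fundamental: x₁=111555, y₁=5678  (since 12444518025 − 386·32239684 = 1)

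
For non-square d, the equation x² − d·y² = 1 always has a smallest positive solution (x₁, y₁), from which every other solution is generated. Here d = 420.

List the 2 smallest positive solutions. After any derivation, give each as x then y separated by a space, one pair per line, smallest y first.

d=420: √d = [20; 2,40] (ℓ=2, even), read p_1/q_1
a_0=20:  p_0=20·1+0=20,  q_0=20·0+1=1
a_1=2:  p_1=2·20+1=41,  q_1=2·1+0=2
fundamental: x₁=41, y₁=2  (since 1681 − 420·4 = 1)
(41+2√420)^2 = 3361 + 164√420

41 2
3361 164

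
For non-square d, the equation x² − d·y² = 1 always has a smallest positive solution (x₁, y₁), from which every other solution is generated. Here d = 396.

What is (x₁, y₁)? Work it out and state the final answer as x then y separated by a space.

199 10

d=396: √d = [19; 1,8,1,38] (ℓ=4, even), read p_3/q_3
step 0: (19, 1)  from 19·(1,0) + (0,1)
step 1: (20, 1)  from 1·(19,1) + (1,0)
step 2: (179, 9)  from 8·(20,1) + (19,1)
step 3: (199, 10)  from 1·(179,9) + (20,1)
→ (199, 10).  Check: 199²=39601, 396·10²=39600, difference 1.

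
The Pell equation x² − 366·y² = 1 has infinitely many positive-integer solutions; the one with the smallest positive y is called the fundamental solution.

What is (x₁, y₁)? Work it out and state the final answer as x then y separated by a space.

907925 47458

√366 = [19; 7,1,1,1,2,12,2,1,1,1,7,38, …], period ℓ=12 (even) → k=11
i=0: a=19 ⇒ p=19, q=1
…
i=2: a=1 ⇒ p=153, q=8
…
i=7: a=2 ⇒ p=30055, q=1571
…
i=9: a=1 ⇒ p=74554, q=3897
i=10: a=1 ⇒ p=119053, q=6223
i=11: a=7 ⇒ p=907925, q=47458
fundamental: x₁=907925, y₁=47458  (since 824327805625 − 366·2252261764 = 1)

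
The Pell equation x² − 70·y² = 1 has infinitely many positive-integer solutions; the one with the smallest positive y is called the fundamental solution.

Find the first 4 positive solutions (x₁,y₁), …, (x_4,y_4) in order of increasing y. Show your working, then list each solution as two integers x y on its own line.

251 30
126001 15060
63252251 7560090
31752504001 3795150120

d=70: √d = [8; 2,1,2,1,2,16] (ℓ=6, even), read p_5/q_5
k=0  a_k=8  p_k/q_k = 8/1
k=1  a_k=2  p_k/q_k = 17/2
…
k=3  a_k=2  p_k/q_k = 67/8
k=4  a_k=1  p_k/q_k = 92/11
k=5  a_k=2  p_k/q_k = 251/30
fundamental: x₁=251, y₁=30  (since 63001 − 70·900 = 1)
n=2: (251,30)∘(251,30) = (251·251+70·30·30, 251·30+30·251) = (126001,15060)
n=3: (126001,15060)∘(251,30) = (251·126001+70·30·15060, 251·15060+30·126001) = (63252251,7560090)
n=4: (63252251,7560090)∘(251,30) = (251·63252251+70·30·7560090, 251·7560090+30·63252251) = (31752504001,3795150120)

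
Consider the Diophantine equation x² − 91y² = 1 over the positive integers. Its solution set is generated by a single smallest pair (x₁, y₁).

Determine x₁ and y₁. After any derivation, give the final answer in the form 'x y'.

1574 165

[9; 1,1,5,1,5,1,1,18] for √91; ℓ=8 ⇒ convergent index 7
a_0=9:  p_0=9·1+0=9,  q_0=9·0+1=1
…
a_2=1:  p_2=1·10+9=19,  q_2=1·1+1=2
…
a_6=1:  p_6=1·725+124=849,  q_6=1·76+13=89
a_7=1:  p_7=1·849+725=1574,  q_7=1·89+76=165
→ (1574, 165).  Check: 1574²=2477476, 91·165²=2477475, difference 1.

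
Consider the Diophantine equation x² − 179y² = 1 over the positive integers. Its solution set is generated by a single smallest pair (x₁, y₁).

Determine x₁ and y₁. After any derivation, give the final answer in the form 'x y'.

4190210 313191

[13; 2,1,1,1,3,…,1,2,26] for √179; ℓ=14 ⇒ convergent index 13
k=0  a_k=13  p_k/q_k = 13/1
k=1  a_k=2  p_k/q_k = 27/2
…
k=3  a_k=1  p_k/q_k = 67/5
…
k=5  a_k=3  p_k/q_k = 388/29
k=6  a_k=5  p_k/q_k = 2047/153
k=7  a_k=13  p_k/q_k = 26999/2018
k=8  a_k=5  p_k/q_k = 137042/10243
k=9  a_k=3  p_k/q_k = 438125/32747
k=10  a_k=1  p_k/q_k = 575167/42990
k=11  a_k=1  p_k/q_k = 1013292/75737
k=12  a_k=1  p_k/q_k = 1588459/118727
k=13  a_k=2  p_k/q_k = 4190210/313191
fundamental: x₁=4190210, y₁=313191  (since 17557859844100 − 179·98088602481 = 1)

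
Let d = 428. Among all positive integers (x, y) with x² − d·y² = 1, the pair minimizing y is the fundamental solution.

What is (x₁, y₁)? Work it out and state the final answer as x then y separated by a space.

1850887 89466

[20; 1,2,4,1,5,10,5,1,4,2,1,40] for √428; ℓ=12 ⇒ convergent index 11
k=0  a_k=20  p_k/q_k = 20/1
…
k=5  a_k=5  p_k/q_k = 1924/93
…
k=7  a_k=5  p_k/q_k = 99779/4823
k=8  a_k=1  p_k/q_k = 119350/5769
k=9  a_k=4  p_k/q_k = 577179/27899
k=10  a_k=2  p_k/q_k = 1273708/61567
k=11  a_k=1  p_k/q_k = 1850887/89466
(x₁, y₁) = (1850887, 89466);  1850887² − 428·89466² = 1 ✓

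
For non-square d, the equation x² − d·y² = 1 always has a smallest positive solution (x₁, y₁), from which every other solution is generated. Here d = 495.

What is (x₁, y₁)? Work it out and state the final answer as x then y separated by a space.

89 4

√495 → a₀=22, period (4,44); ℓ=2 even so k=1
step 0: (22, 1)  from 22·(1,0) + (0,1)
step 1: (89, 4)  from 4·(22,1) + (1,0)
(x₁, y₁) = (89, 4);  89² − 495·4² = 1 ✓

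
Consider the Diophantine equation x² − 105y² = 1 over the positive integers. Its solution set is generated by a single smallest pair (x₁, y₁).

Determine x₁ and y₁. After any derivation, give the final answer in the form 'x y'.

41 4

√105 → a₀=10, period (4,20); ℓ=2 even so k=1
k=0  a_k=10  p_k/q_k = 10/1
k=1  a_k=4  p_k/q_k = 41/4
(x₁, y₁) = (41, 4);  41² − 105·4² = 1 ✓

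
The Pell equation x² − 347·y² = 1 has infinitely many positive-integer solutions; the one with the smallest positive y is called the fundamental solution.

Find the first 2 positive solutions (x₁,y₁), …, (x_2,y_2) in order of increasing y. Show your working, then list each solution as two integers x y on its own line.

641602 34443
823306252807 44197395372

d=347: √d = [18; 1,1,1,2,4,…,1,1,36] (ℓ=14, even), read p_13/q_13
a_0=18:  p_0=18·1+0=18,  q_0=18·0+1=1
a_1=1:  p_1=1·18+1=19,  q_1=1·1+0=1
a_2=1:  p_2=1·19+18=37,  q_2=1·1+1=2
a_3=1:  p_3=1·37+19=56,  q_3=1·2+1=3
…
a_10=2:  p_10=2·74549+15070=164168,  q_10=2·4002+809=8813
…
a_12=1:  p_12=1·238717+164168=402885,  q_12=1·12815+8813=21628
a_13=1:  p_13=1·402885+238717=641602,  q_13=1·21628+12815=34443
→ (641602, 34443).  Check: 641602²=411653126404, 347·34443²=411653126403, difference 1.
(x_2, y_2) = (641602·641602 + 347·34443·34443, 641602·34443 + 34443·641602) = (823306252807, 44197395372)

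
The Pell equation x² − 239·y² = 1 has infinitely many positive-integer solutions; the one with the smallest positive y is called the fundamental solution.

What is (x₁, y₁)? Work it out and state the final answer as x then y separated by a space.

6195120 400729

d=239: √d = [15; 2,5,1,2,4,15,4,2,1,5,2,30] (ℓ=12, even), read p_11/q_11
a_0=15:  p_0=15·1+0=15,  q_0=15·0+1=1
a_1=2:  p_1=2·15+1=31,  q_1=2·1+0=2
…
a_4=2:  p_4=2·201+170=572,  q_4=2·13+11=37
a_5=4:  p_5=4·572+201=2489,  q_5=4·37+13=161
a_6=15:  p_6=15·2489+572=37907,  q_6=15·161+37=2452
a_7=4:  p_7=4·37907+2489=154117,  q_7=4·2452+161=9969
a_8=2:  p_8=2·154117+37907=346141,  q_8=2·9969+2452=22390
a_9=1:  p_9=1·346141+154117=500258,  q_9=1·22390+9969=32359
a_10=5:  p_10=5·500258+346141=2847431,  q_10=5·32359+22390=184185
a_11=2:  p_11=2·2847431+500258=6195120,  q_11=2·184185+32359=400729
(x₁, y₁) = (6195120, 400729);  6195120² − 239·400729² = 1 ✓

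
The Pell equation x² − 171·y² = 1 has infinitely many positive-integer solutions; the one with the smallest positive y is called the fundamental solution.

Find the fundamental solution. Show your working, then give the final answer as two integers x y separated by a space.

170 13

√171 → a₀=13, period (13,26); ℓ=2 even so k=1
i=0: a=13 ⇒ p=13, q=1
i=1: a=13 ⇒ p=170, q=13
fundamental: x₁=170, y₁=13  (since 28900 − 171·169 = 1)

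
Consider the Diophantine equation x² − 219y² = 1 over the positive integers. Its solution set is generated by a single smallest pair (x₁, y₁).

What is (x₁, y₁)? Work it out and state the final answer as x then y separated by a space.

74 5

[14; 1,3,1,28] for √219; ℓ=4 ⇒ convergent index 3
step 0: (14, 1)  from 14·(1,0) + (0,1)
…
step 2: (59, 4)  from 3·(15,1) + (14,1)
step 3: (74, 5)  from 1·(59,4) + (15,1)
fundamental: x₁=74, y₁=5  (since 5476 − 219·25 = 1)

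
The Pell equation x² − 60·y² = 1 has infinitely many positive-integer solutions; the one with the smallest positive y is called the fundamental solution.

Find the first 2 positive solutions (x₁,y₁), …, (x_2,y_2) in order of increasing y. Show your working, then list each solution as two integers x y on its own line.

√60 → a₀=7, period (1,2,1,14); ℓ=4 even so k=3
k=0  a_k=7  p_k/q_k = 7/1
k=1  a_k=1  p_k/q_k = 8/1
k=2  a_k=2  p_k/q_k = 23/3
k=3  a_k=1  p_k/q_k = 31/4
fundamental: x₁=31, y₁=4  (since 961 − 60·16 = 1)
k=2:  x_2 = 31·31+60·4·4 = 1921,  y_2 = 31·4+4·31 = 248

31 4
1921 248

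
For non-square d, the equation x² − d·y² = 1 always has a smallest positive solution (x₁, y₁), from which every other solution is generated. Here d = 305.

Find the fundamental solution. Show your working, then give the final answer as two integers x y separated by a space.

d=305: √d = [17; 2,6,2,34] (ℓ=4, even), read p_3/q_3
i=0: a=17 ⇒ p=17, q=1
…
i=2: a=6 ⇒ p=227, q=13
i=3: a=2 ⇒ p=489, q=28
fundamental: x₁=489, y₁=28  (since 239121 − 305·784 = 1)

489 28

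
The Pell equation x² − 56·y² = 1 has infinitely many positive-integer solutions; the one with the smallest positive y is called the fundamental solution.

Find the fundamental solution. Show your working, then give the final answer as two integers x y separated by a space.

√56 → a₀=7, period (2,14); ℓ=2 even so k=1
k=0  a_k=7  p_k/q_k = 7/1
k=1  a_k=2  p_k/q_k = 15/2
→ (15, 2).  Check: 15²=225, 56·2²=224, difference 1.

15 2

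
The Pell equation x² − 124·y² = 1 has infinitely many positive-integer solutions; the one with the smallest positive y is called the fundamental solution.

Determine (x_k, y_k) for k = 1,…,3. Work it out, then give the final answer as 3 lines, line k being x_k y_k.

4620799 414960
42703566796801 3834893506080
394649197502177907199 35440544156001500880

√124 = [11; 7,2,1,1,1,…,2,7,22, …], period ℓ=16 (even) → k=15
a_0=11:  p_0=11·1+0=11,  q_0=11·0+1=1
a_1=7:  p_1=7·11+1=78,  q_1=7·1+0=7
a_2=2:  p_2=2·78+11=167,  q_2=2·7+1=15
a_3=1:  p_3=1·167+78=245,  q_3=1·15+7=22
a_4=1:  p_4=1·245+167=412,  q_4=1·22+15=37
a_5=1:  p_5=1·412+245=657,  q_5=1·37+22=59
…
a_7=1:  p_7=1·2383+657=3040,  q_7=1·214+59=273
a_8=4:  p_8=4·3040+2383=14543,  q_8=4·273+214=1306
…
a_10=3:  p_10=3·17583+14543=67292,  q_10=3·1579+1306=6043
…
a_12=1:  p_12=1·84875+67292=152167,  q_12=1·7622+6043=13665
a_13=1:  p_13=1·152167+84875=237042,  q_13=1·13665+7622=21287
a_14=2:  p_14=2·237042+152167=626251,  q_14=2·21287+13665=56239
a_15=7:  p_15=7·626251+237042=4620799,  q_15=7·56239+21287=414960
(x₁, y₁) = (4620799, 414960);  4620799² − 124·414960² = 1 ✓
k=2:  x_2 = 4620799·4620799+124·414960·414960 = 42703566796801,  y_2 = 4620799·414960+414960·4620799 = 3834893506080
k=3:  x_3 = 4620799·42703566796801+124·414960·3834893506080 = 394649197502177907199,  y_3 = 4620799·3834893506080+414960·42703566796801 = 35440544156001500880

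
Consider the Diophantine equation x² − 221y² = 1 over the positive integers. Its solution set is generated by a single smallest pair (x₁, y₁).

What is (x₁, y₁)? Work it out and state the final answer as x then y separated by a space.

√221 → a₀=14, period (1,6,2,6,1,28); ℓ=6 even so k=5
a_0=14:  p_0=14·1+0=14,  q_0=14·0+1=1
a_1=1:  p_1=1·14+1=15,  q_1=1·1+0=1
a_2=6:  p_2=6·15+14=104,  q_2=6·1+1=7
a_3=2:  p_3=2·104+15=223,  q_3=2·7+1=15
a_4=6:  p_4=6·223+104=1442,  q_4=6·15+7=97
a_5=1:  p_5=1·1442+223=1665,  q_5=1·97+15=112
→ (1665, 112).  Check: 1665²=2772225, 221·112²=2772224, difference 1.

1665 112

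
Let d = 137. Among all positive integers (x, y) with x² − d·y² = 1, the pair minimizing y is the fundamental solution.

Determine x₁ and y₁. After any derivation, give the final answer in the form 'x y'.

6083073 519712

d=137: √d = [11; 1,2,2,1,1,2,2,1,22] (ℓ=9, odd), read p_17/q_17
i=0: a=11 ⇒ p=11, q=1
…
i=3: a=2 ⇒ p=82, q=7
…
i=8: a=1 ⇒ p=1744, q=149
i=9: a=22 ⇒ p=39597, q=3383
…
i=16: a=2 ⇒ p=4286741, q=366241
i=17: a=1 ⇒ p=6083073, q=519712
(x₁, y₁) = (6083073, 519712);  6083073² − 137·519712² = 1 ✓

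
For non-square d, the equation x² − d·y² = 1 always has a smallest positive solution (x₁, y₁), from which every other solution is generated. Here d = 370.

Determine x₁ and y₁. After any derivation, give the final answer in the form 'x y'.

213859 11118

[19; 4,4,38] for √370; ℓ=3 ⇒ convergent index 5
i=0: a=19 ⇒ p=19, q=1
i=1: a=4 ⇒ p=77, q=4
i=2: a=4 ⇒ p=327, q=17
i=3: a=38 ⇒ p=12503, q=650
i=4: a=4 ⇒ p=50339, q=2617
i=5: a=4 ⇒ p=213859, q=11118
fundamental: x₁=213859, y₁=11118  (since 45735671881 − 370·123609924 = 1)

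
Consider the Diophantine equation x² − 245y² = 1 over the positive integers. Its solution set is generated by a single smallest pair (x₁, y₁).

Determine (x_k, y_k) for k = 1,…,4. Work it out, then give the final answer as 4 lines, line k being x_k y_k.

d=245: √d = [15; 1,1,1,7,6,7,1,1,1,30] (ℓ=10, even), read p_9/q_9
k=0  a_k=15  p_k/q_k = 15/1
k=1  a_k=1  p_k/q_k = 16/1
…
k=4  a_k=7  p_k/q_k = 360/23
k=5  a_k=6  p_k/q_k = 2207/141
k=6  a_k=7  p_k/q_k = 15809/1010
k=7  a_k=1  p_k/q_k = 18016/1151
k=8  a_k=1  p_k/q_k = 33825/2161
k=9  a_k=1  p_k/q_k = 51841/3312
(x₁, y₁) = (51841, 3312);  51841² − 245·3312² = 1 ✓
(x_2, y_2) = (51841·51841 + 245·3312·3312, 51841·3312 + 3312·51841) = (5374978561, 343394784)
(x_3, y_3) = (51841·5374978561 + 245·3312·343394784, 51841·343394784 + 3312·5374978561) = (557288527109761, 35603857991376)
(x_4, y_4) = (51841·557288527109761 + 245·3312·35603857991376, 51841·35603857991376 + 3312·557288527109761) = (57780789062419261441, 3691479203918451648)

51841 3312
5374978561 343394784
557288527109761 35603857991376
57780789062419261441 3691479203918451648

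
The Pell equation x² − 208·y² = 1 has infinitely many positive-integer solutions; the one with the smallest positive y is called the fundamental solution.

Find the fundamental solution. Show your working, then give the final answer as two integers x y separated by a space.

√208 = [14; 2,2,1,2,2,28, …], period ℓ=6 (even) → k=5
k=0  a_k=14  p_k/q_k = 14/1
k=1  a_k=2  p_k/q_k = 29/2
…
k=3  a_k=1  p_k/q_k = 101/7
k=4  a_k=2  p_k/q_k = 274/19
k=5  a_k=2  p_k/q_k = 649/45
fundamental: x₁=649, y₁=45  (since 421201 − 208·2025 = 1)

649 45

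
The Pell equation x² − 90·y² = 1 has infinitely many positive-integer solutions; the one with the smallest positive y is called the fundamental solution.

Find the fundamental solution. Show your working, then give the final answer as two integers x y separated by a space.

√90 → a₀=9, period (2,18); ℓ=2 even so k=1
k=0  a_k=9  p_k/q_k = 9/1
k=1  a_k=2  p_k/q_k = 19/2
(x₁, y₁) = (19, 2);  19² − 90·2² = 1 ✓

19 2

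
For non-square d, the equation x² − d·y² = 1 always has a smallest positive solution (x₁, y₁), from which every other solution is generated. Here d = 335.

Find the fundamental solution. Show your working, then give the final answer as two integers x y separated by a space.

[18; 3,3,3,36] for √335; ℓ=4 ⇒ convergent index 3
k=0  a_k=18  p_k/q_k = 18/1
k=1  a_k=3  p_k/q_k = 55/3
k=2  a_k=3  p_k/q_k = 183/10
k=3  a_k=3  p_k/q_k = 604/33
→ (604, 33).  Check: 604²=364816, 335·33²=364815, difference 1.

604 33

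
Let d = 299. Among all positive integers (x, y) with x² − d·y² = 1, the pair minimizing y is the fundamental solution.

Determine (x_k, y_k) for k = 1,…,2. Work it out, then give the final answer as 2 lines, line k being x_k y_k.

[17; 3,2,3,34] for √299; ℓ=4 ⇒ convergent index 3
k=0  a_k=17  p_k/q_k = 17/1
…
k=2  a_k=2  p_k/q_k = 121/7
k=3  a_k=3  p_k/q_k = 415/24
fundamental: x₁=415, y₁=24  (since 172225 − 299·576 = 1)
(415+24√299)^2 = 344449 + 19920√299

415 24
344449 19920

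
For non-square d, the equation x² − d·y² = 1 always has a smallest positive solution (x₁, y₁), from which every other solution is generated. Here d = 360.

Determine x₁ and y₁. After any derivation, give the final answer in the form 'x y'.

19 1

d=360: √d = [18; 1,36] (ℓ=2, even), read p_1/q_1
a_0=18:  p_0=18·1+0=18,  q_0=18·0+1=1
a_1=1:  p_1=1·18+1=19,  q_1=1·1+0=1
(x₁, y₁) = (19, 1);  19² − 360·1² = 1 ✓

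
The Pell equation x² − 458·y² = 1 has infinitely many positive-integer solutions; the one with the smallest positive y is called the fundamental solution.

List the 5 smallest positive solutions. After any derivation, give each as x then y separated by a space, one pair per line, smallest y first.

[21; 2,2,42] for √458; ℓ=3 ⇒ convergent index 5
a_0=21:  p_0=21·1+0=21,  q_0=21·0+1=1
…
a_4=2:  p_4=2·4537+107=9181,  q_4=2·212+5=429
a_5=2:  p_5=2·9181+4537=22899,  q_5=2·429+212=1070
→ (22899, 1070).  Check: 22899²=524364201, 458·1070²=524364200, difference 1.
(22899+1070√458)^2 = 1048728401 + 49003860√458
(22899+1070√458)^3 = 48029663286099 + 2244278779210√458
(22899+1070√458)^4 = 2199662518128033601 + 102783479481255720√458
(22899+1070√458)^5 = 100740143957198019572499 + 4707277791038270685350√458

22899 1070
1048728401 49003860
48029663286099 2244278779210
2199662518128033601 102783479481255720
100740143957198019572499 4707277791038270685350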